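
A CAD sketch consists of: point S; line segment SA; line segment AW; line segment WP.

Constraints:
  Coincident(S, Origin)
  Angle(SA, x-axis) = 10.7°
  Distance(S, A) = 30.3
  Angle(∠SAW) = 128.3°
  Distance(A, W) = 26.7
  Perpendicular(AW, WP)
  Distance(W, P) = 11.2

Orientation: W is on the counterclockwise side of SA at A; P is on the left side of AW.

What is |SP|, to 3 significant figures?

47.2

S is at the origin; SA runs at 10.7° with length 30.3, so A = 30.3·(cos 10.7°, sin 10.7°) = (29.8, 5.63). ∠SAW = 128.3°, so AW runs at 10.7° + (180° − 128.3°) = 62.4° from the x-axis; with |AW| = 26.7, W = A + 26.7·(cos 62.4°, sin 62.4°) = (42.1, 29.3). The perpendicularity gives WP at right angles to AW; with |WP| = 11.2 on the left of AW, P = W + 11.2·(-0.886, 0.463) = (32.2, 34.5). Then |SP| = |P − S| = 47.2.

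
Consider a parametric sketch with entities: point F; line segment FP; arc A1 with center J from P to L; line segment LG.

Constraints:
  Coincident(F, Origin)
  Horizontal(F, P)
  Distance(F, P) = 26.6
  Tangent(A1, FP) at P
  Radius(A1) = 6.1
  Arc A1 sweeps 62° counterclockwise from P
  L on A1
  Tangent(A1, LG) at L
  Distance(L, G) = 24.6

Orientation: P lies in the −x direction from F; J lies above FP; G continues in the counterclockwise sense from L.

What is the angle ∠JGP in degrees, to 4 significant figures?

7.767°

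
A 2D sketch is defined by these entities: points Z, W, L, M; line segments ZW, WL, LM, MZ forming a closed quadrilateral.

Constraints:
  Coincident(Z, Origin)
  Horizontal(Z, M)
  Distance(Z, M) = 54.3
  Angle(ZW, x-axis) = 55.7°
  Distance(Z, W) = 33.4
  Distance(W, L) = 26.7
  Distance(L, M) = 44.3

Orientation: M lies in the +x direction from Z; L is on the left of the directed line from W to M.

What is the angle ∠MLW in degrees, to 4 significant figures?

73.92°

Checks: |WL| = 26.70 ✓; |LM| = 44.30 ✓.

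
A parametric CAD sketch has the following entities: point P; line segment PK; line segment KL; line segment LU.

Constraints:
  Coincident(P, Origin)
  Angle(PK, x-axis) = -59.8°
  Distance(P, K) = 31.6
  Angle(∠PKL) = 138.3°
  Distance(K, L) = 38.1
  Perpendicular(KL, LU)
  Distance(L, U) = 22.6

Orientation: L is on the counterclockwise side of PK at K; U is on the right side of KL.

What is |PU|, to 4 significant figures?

75.56

∠PKL = 138.3°, so KL runs at -59.8° + (180° − 138.3°) = -18.10° from the x-axis; with |KL| = 38.1, L = K + 38.1·(cos -18.10°, sin -18.10°) = (52.11, -39.15). The perpendicularity gives LU at right angles to KL; with |LU| = 22.6 on the right of KL, U = L + 22.6·(-0.3107, -0.9505) = (45.09, -60.63). Then |PU| = |U − P| = 75.56.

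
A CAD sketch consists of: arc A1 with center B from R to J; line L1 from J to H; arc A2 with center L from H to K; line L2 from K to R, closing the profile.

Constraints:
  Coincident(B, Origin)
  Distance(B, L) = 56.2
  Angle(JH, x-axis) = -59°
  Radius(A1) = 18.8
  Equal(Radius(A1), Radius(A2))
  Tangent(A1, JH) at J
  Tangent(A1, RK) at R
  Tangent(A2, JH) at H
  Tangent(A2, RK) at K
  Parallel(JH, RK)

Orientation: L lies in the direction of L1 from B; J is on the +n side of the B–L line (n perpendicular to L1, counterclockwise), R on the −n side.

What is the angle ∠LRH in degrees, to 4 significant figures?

15.29°

Tangency of A1 to both parallel lines with radius 18.8 puts J and R at B ± 18.8·n: J = (16.11, 9.683), R = (-16.11, -9.683). Equal radii place H and K the same way about L: H = L + 18.8·n = (45.06, -38.49), K = L − 18.8·n = (12.83, -57.86). Then cos ∠LRH = RL·RH / (|RL||RH|), giving 15.29°.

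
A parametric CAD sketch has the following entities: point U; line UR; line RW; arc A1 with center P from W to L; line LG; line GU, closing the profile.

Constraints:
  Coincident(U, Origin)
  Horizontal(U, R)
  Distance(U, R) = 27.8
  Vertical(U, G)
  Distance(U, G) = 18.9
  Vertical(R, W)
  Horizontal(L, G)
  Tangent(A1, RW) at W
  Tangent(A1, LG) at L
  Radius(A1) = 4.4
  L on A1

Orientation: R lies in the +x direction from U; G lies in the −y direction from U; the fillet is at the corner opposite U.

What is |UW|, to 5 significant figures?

31.354

U is at the origin; U and R share the same y with |UR| = 27.8 and R on the +x side, so R = (27.800, 0.0000). UG is vertical with |UG| = 18.9 and G on the −y side, so G = (0.0000, -18.900). The virtual corner opposite U is at (27.800, -18.900). The tangent condition forces PW to be normal to RW and the tangent condition forces PL to be normal to LG, with radius 4.4, so the center P sits 4.4 in from both sides at P = (23.400, -14.500). That places the tangent points at W = (27.800, -14.500) on RW and L = (23.400, -18.900) on LG. Then |UW| = |W − U| = 31.354.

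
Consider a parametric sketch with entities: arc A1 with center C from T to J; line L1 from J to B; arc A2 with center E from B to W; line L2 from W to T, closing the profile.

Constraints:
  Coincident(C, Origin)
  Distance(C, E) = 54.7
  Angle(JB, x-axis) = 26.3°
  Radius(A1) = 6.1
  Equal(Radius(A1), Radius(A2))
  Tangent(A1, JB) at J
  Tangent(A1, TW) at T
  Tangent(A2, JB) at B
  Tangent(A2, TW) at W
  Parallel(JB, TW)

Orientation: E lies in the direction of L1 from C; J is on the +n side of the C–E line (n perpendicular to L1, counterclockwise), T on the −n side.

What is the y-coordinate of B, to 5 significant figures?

29.705

Tangency of A1 to both parallel lines with radius 6.1 puts J and T at C ± 6.1·n: J = (-2.7027, 5.4686), T = (2.7027, -5.4686). Equal radii place B and W the same way about E: B = E + 6.1·n = (46.335, 29.705), W = E − 6.1·n = (51.741, 18.767). So B.y = 29.705.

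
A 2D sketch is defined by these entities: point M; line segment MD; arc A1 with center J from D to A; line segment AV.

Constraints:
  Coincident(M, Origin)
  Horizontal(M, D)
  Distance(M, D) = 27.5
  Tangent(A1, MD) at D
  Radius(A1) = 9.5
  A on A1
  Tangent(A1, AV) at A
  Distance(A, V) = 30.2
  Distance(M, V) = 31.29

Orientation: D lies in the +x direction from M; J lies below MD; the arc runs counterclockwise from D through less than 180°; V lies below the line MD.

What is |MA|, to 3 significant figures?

19.8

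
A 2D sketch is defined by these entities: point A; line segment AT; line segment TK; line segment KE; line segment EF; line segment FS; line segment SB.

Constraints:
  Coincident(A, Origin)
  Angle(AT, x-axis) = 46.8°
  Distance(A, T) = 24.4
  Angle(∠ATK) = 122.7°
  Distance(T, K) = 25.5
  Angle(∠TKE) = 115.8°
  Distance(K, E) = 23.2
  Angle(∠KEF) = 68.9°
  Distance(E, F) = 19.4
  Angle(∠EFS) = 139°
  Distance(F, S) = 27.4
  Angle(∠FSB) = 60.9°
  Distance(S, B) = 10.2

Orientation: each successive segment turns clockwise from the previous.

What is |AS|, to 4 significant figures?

16.06

∠KEF = 68.9° gives EF at 174.2° from the x-axis; with |EF| = 19.4, F = (28.60, -7.277). ∠EFS = 139.0° gives FS at 133.2° from the x-axis; with |FS| = 27.4, S = (9.841, 12.70). Then |AS| = |S − A| = 16.06.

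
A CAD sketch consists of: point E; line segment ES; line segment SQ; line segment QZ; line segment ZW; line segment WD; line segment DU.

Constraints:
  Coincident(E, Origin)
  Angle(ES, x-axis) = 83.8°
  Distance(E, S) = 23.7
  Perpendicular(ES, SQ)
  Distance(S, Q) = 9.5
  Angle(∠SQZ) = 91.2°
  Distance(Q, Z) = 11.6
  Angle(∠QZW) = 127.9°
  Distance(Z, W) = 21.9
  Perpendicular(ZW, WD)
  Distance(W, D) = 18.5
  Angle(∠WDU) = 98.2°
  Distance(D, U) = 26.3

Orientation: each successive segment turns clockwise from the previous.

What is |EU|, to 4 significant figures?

31.99

E is at the origin; ES runs at 83.8° with length 23.7, so S = (2.560, 23.56). ES ⟂ SQ, so SQ runs at -6.200°; with |SQ| = 9.5, Q = (12.00, 22.54). ∠SQZ = 91.2° gives QZ at -95.00° from the x-axis; with |QZ| = 11.6, Z = (10.99, 10.98). ∠QZW = 127.9° gives ZW at -147.1° from the x-axis; with |ZW| = 21.9, W = (-7.395, -0.9160). The perpendicularity gives WD at right angles to ZW, so WD runs at 122.9°; with |WD| = 18.5, D = (-17.44, 14.62). ∠WDU = 98.2° gives DU at 41.10° from the x-axis; with |DU| = 26.3, U = (2.375, 31.91). Then |EU| = |U − E| = 31.99.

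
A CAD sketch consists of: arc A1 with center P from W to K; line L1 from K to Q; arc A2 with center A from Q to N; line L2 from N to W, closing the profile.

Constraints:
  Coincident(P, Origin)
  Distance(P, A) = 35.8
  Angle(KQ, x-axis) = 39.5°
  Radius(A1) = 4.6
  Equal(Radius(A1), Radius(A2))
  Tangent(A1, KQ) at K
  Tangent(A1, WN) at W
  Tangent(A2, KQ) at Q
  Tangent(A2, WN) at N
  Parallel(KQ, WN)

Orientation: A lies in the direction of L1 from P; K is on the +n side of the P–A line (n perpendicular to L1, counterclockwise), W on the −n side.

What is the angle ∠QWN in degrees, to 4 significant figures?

14.41°

The slot axis is L1's direction at 39.5°, so u = (cos 39.5°, sin 39.5°) = (0.7716, 0.6361) and n = (−sin 39.5°, cos 39.5°) = (-0.6361, 0.7716). P is at the origin and A lies 35.8 along u from P, so A = 35.8·u = (27.62, 22.77). Tangency of A1 to both parallel lines with radius 4.6 puts K and W at P ± 4.6·n: K = (-2.926, 3.549), W = (2.926, -3.549). Equal radii place Q and N the same way about A: Q = A + 4.6·n = (24.70, 26.32), N = A − 4.6·n = (30.55, 19.22). Then cos ∠QWN = WQ·WN / (|WQ||WN|), giving 14.41°.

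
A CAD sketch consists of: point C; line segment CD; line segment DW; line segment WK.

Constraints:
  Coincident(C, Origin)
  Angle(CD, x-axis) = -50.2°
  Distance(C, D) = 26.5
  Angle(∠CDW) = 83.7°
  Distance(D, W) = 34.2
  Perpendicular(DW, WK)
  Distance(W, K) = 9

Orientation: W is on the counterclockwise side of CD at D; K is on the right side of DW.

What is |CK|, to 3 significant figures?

47.2

C is at the origin; CD runs at -50.2° with length 26.5, so D = 26.5·(cos -50.2°, sin -50.2°) = (17.0, -20.4). ∠CDW = 83.7°, so DW runs at -50.2° + (180° − 83.7°) = 46.1° from the x-axis; with |DW| = 34.2, W = D + 34.2·(cos 46.1°, sin 46.1°) = (40.7, 4.28). DW ⟂ WK; with |WK| = 9.0 on the right of DW, K = W + 9.0·(0.721, -0.693) = (47.2, -1.96). Then |CK| = |K − C| = 47.2.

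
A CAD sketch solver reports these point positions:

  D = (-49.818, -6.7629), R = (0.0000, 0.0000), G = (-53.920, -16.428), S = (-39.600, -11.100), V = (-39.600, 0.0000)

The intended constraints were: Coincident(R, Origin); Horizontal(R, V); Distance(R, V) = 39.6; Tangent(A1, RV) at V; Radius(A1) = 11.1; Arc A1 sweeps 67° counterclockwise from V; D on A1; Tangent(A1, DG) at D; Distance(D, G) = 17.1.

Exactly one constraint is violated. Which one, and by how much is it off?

Distance(D, G) = 17.1 — off by 6.60.

R = (0.00, 0.00) ✓; R.y = 0.00, V.y = 0.00 ✓; |RV| = 39.60 ✓; ∠(SV, VR) = 90.00° ✓; |SV| = 11.10 ✓; bearing(S→D) − bearing(S→V) = 67.00° ✓; |SD| = 11.10 ✓; ∠(SD, DG) = 90.00° ✓; |DG| = 10.50 ✗.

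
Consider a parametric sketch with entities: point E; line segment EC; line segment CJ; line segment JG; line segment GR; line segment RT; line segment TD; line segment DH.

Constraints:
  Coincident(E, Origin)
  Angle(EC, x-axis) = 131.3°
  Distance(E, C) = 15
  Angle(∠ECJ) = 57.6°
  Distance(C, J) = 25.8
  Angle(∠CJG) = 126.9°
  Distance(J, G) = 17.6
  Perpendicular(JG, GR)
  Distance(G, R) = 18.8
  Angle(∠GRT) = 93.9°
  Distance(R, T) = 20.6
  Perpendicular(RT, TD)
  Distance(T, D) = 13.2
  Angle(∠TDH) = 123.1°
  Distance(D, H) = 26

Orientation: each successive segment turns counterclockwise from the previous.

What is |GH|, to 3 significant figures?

8.64

E is at the origin; EC runs at 131.3° with length 15.0, so C = (-9.90, 11.3). ∠ECJ = 57.6° gives CJ at -106° from the x-axis; with |CJ| = 25.8, J = (-17.1, -13.5). ∠CJG = 126.9° gives JG at -53.2° from the x-axis; with |JG| = 17.6, G = (-6.60, -27.6). JG is perpendicular to GR, so GR runs at 36.8°; with |GR| = 18.8, R = (8.46, -16.3). ∠GRT = 93.9° gives RT at 123° from the x-axis; with |RT| = 20.6, T = (-2.73, 0.971). The perpendicularity gives TD at right angles to RT, so TD runs at -147°; with |TD| = 13.2, D = (-13.8, -6.20). ∠TDH = 123.1° gives DH at -90.2° from the x-axis; with |DH| = 26.0, H = (-13.9, -32.2). Then |GH| = |H − G| = 8.64.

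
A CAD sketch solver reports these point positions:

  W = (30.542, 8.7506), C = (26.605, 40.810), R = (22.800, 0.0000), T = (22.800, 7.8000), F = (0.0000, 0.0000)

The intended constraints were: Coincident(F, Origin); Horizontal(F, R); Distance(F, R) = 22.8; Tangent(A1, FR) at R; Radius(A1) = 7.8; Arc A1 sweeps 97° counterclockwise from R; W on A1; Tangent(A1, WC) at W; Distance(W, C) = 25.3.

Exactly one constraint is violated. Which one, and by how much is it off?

Distance(W, C) = 25.3 — off by 7.00.

F = (0.00, 0.00) ✓; F.y = 0.00, R.y = 0.00 ✓; |FR| = 22.80 ✓; ∠(TR, RF) = 90.00° ✓; |TR| = 7.800 ✓; bearing(T→W) − bearing(T→R) = 97.00° ✓; |TW| = 7.800 ✓; ∠(TW, WC) = 90.00° ✓; |WC| = 32.30 ✗.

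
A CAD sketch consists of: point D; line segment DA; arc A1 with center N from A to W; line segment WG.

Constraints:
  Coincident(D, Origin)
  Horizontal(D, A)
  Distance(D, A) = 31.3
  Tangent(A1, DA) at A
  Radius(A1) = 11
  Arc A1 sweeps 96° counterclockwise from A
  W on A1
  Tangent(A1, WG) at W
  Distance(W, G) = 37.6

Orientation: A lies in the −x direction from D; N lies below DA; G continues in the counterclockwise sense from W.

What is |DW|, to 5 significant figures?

43.952

D is at the origin; D and A share the same y with |DA| = 31.3 and A on the −x side, so A = (-31.300, 0.0000). Tangency of A1 to DA means the radius NA is perpendicular to DA, so N = A + (0, -11) = (-31.300, -11.000). On A1, A sits at bearing 90° from N; a 96° counterclockwise sweep puts W at bearing 186°, so W = N + 11.0·(cos 186°, sin 186°) = (-42.240, -12.150). Then |DW| = |W − D| = 43.952.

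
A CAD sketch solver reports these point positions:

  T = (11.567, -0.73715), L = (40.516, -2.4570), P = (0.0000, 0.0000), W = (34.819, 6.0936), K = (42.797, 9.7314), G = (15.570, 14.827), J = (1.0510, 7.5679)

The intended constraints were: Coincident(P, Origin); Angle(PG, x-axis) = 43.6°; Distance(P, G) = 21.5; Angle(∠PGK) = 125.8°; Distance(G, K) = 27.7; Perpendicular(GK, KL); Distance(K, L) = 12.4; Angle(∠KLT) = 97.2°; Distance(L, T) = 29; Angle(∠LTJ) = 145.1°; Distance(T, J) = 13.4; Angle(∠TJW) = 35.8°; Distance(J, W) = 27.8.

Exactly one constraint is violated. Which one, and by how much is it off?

Distance(J, W) = 27.8 — off by 6.00.

P = (0.00, 0.00) ✓; PG at 43.60° ✓; |PG| = 21.50 ✓; ∠PGK = 125.8° ✓; |GK| = 27.70 ✓; ∠(GK, KL) = 90.00° ✓; |KL| = 12.40 ✓; ∠KLT = 97.20° ✓; |LT| = 29.00 ✓; ∠LTJ = 145.1° ✓; |TJ| = 13.40 ✓; ∠TJW = 35.80° ✓; |JW| = 33.80 ✗.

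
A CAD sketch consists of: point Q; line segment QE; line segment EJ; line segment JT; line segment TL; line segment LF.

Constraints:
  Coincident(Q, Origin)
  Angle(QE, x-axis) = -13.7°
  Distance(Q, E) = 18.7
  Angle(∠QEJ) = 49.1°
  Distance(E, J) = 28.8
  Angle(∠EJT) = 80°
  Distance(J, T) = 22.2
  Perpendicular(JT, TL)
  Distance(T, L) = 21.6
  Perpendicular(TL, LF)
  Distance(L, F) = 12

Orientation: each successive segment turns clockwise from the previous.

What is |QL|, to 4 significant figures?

9.448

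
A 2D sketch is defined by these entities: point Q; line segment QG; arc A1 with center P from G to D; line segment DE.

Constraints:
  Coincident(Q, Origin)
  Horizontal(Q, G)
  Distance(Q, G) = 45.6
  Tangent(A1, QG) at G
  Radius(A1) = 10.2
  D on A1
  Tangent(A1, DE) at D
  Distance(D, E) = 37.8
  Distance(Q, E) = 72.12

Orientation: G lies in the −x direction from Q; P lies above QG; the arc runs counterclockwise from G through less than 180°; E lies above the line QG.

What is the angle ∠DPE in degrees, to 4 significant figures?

74.90°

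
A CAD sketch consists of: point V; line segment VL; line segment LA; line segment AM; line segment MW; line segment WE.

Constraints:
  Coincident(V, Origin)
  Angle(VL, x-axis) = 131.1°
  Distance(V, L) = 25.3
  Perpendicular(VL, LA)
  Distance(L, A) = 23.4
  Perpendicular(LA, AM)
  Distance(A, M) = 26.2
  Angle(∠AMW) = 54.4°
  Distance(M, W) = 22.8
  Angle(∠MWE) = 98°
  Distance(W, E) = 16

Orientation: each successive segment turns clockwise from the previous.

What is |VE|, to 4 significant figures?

29.25

V is at the origin; VL runs at 131.1° with length 25.3, so L = (-16.63, 19.07). The perpendicularity gives LA at right angles to VL, so LA runs at 41.10°; with |LA| = 23.4, A = (1.002, 34.45). LA ⟂ AM, so AM runs at -48.90°; with |AM| = 26.2, M = (18.23, 14.70). ∠AMW = 54.4° gives MW at -174.5° from the x-axis; with |MW| = 22.8, W = (-4.470, 12.52). ∠MWE = 98.0° gives WE at 103.5° from the x-axis; with |WE| = 16.0, E = (-8.205, 28.08). Then |VE| = |E − V| = 29.25.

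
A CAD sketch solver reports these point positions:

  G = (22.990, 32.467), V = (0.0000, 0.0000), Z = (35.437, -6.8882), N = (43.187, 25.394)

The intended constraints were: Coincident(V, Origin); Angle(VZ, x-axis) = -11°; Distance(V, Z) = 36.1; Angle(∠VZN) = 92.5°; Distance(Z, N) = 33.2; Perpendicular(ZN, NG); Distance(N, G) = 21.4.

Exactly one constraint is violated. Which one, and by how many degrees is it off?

Perpendicular(ZN, NG) — off by 5.80°.

V = (0.00, 0.00) ✓; VZ at -11.00° ✓; |VZ| = 36.10 ✓; ∠VZN = 92.50° ✓; |ZN| = 33.20 ✓; ∠(ZN, NG) = 84.20° ✗; |NG| = 21.40 ✓.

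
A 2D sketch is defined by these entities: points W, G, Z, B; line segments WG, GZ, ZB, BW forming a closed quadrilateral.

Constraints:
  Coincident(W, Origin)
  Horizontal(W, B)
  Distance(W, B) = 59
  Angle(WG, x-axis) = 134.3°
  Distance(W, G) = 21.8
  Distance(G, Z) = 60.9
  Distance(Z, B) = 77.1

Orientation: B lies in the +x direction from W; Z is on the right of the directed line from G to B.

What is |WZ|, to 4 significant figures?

44.47

Checks: |GZ| = 60.90 ✓; |ZB| = 77.10 ✓.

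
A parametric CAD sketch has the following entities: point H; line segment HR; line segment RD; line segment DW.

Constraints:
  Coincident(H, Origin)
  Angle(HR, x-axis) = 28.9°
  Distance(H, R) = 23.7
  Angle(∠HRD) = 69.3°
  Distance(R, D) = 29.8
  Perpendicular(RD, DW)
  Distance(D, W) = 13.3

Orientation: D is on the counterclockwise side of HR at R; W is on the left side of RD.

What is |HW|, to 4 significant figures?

23.19

H is at the origin; HR runs at 28.9° with length 23.7, so R = 23.7·(cos 28.9°, sin 28.9°) = (20.75, 11.45). ∠HRD = 69.3°, so RD runs at 28.9° + (180° − 69.3°) = 139.6° from the x-axis; with |RD| = 29.8, D = R + 29.8·(cos 139.6°, sin 139.6°) = (-1.945, 30.77). RD is perpendicular to DW; with |DW| = 13.3 on the left of RD, W = D + 13.3·(-0.6481, -0.7615) = (-10.57, 20.64). Then |HW| = |W − H| = 23.19.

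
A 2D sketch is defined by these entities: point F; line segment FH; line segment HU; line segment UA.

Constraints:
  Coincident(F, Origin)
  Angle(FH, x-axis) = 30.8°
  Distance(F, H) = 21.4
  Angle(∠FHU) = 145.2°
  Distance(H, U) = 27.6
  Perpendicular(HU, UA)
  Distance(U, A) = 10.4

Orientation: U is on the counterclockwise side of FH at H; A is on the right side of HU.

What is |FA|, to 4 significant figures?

50.52

F is at the origin; FH runs at 30.8° with length 21.4, so H = 21.4·(cos 30.8°, sin 30.8°) = (18.38, 10.96). ∠FHU = 145.2°, so HU runs at 30.8° + (180° − 145.2°) = 65.60° from the x-axis; with |HU| = 27.6, U = H + 27.6·(cos 65.60°, sin 65.60°) = (29.78, 36.09). HU is perpendicular to UA; with |UA| = 10.4 on the right of HU, A = U + 10.4·(0.9107, -0.4131) = (39.25, 31.80). Then |FA| = |A − F| = 50.52.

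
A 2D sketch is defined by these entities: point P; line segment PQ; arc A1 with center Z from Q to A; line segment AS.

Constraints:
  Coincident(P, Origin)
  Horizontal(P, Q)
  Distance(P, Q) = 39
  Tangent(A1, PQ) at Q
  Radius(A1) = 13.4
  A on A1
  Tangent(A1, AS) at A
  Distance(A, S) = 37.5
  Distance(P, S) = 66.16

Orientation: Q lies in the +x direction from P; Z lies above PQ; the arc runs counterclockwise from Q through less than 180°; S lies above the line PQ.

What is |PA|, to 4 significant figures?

54.64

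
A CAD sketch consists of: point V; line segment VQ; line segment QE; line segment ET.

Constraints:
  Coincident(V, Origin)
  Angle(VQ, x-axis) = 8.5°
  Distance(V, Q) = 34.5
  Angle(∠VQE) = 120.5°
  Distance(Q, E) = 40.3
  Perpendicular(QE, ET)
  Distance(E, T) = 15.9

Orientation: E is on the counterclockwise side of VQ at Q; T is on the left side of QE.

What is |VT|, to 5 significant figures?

59.440

∠VQE = 120.5°, so QE runs at 8.5° + (180° − 120.5°) = 68.000° from the x-axis; with |QE| = 40.3, E = Q + 40.3·(cos 68.000°, sin 68.000°) = (49.218, 42.465). QE ⟂ ET; with |ET| = 15.9 on the left of QE, T = E + 15.9·(-0.92718, 0.37461) = (34.475, 48.421). Then |VT| = |T − V| = 59.440.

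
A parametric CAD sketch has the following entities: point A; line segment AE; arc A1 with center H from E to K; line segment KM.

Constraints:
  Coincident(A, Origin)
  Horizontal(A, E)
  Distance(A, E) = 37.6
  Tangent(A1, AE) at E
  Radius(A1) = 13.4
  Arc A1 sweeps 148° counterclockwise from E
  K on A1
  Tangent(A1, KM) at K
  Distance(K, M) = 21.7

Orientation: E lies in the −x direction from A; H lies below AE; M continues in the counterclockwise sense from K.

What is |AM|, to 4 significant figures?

44.80

On A1, E sits at bearing 90° from H; a 148° counterclockwise sweep puts K at bearing 238°, so K = H + 13.4·(cos 238°, sin 238°) = (-44.70, -24.76). Since A1 is tangent to KM there, HK ⟂ KM, so KM runs along (−sin 238°, cos 238°); with |KM| = 21.7, M = (-26.30, -36.26). Then |AM| = |M − A| = 44.80.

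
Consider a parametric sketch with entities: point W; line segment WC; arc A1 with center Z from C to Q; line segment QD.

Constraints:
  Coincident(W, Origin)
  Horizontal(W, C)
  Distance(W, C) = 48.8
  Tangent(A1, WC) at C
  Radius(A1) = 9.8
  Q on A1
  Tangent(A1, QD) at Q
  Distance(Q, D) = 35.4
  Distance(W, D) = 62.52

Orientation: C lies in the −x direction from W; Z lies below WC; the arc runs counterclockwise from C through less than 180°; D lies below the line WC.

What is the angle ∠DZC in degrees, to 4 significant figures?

169.9°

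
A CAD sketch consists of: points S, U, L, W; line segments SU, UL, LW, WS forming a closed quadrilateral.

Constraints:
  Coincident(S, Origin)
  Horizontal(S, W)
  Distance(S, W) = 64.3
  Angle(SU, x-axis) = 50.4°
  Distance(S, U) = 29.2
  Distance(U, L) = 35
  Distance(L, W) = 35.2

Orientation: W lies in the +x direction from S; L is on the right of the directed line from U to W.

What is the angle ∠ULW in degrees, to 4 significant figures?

93.01°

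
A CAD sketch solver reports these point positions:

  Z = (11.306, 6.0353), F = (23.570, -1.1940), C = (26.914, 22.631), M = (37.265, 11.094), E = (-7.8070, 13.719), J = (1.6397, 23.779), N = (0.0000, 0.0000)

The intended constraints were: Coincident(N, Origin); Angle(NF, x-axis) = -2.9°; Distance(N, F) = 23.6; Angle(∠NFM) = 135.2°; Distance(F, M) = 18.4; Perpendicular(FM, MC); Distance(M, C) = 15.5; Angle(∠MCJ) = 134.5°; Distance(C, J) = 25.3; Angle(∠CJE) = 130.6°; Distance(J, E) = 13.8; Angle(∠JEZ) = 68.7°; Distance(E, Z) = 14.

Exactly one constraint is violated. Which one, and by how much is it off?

Distance(E, Z) = 14 — off by 6.60.

N = (0.00, 0.00) ✓; NF at -2.900° ✓; |NF| = 23.60 ✓; ∠NFM = 135.2° ✓; |FM| = 18.40 ✓; ∠(FM, MC) = 90.00° ✓; |MC| = 15.50 ✓; ∠MCJ = 134.5° ✓; |CJ| = 25.30 ✓; ∠CJE = 130.6° ✓; |JE| = 13.80 ✓; ∠JEZ = 68.70° ✓; |EZ| = 20.60 ✗.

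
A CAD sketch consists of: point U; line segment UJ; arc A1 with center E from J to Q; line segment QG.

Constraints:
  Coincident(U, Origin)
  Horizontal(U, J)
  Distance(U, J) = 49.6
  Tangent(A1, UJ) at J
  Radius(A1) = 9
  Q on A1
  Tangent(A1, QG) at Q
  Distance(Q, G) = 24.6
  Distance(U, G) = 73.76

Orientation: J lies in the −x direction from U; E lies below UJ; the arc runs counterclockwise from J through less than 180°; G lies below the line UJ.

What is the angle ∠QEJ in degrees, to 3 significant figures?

63.4°

U is at the origin; U and J share the same y with |UJ| = 49.6 and J on the −x side, so J = (-49.6, 0.00). Since A1 is tangent to UJ there, EJ ⟂ UJ, so E = J + (0, -9) = (-49.6, -9.00). Since EQ ⟂ QG (tangency), |EG| = √(9.0² + 24.6²) = 26.2 regardless of where Q sits on A1. So G lies on both circle(U, 73.76) and circle(E, 26.2); the below-UJ intersection is G = (-68.6, -27.0). Q is the foot of the tangent from G: Q = (-57.7, -4.98).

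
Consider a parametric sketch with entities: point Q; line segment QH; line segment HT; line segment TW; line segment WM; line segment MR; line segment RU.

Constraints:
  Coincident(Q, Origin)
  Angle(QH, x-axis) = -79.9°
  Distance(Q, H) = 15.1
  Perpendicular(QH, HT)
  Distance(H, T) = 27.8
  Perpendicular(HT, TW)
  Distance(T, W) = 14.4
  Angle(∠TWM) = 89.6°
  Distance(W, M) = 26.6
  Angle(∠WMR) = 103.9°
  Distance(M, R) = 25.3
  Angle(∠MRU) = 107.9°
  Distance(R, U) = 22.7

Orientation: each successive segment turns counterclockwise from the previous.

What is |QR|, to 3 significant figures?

25.9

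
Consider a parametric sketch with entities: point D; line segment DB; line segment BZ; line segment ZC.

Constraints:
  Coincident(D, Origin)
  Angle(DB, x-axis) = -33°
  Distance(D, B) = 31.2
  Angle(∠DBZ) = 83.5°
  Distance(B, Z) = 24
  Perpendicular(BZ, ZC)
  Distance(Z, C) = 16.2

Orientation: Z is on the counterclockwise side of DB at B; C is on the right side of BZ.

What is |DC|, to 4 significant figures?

51.45

∠DBZ = 83.5°, so BZ runs at -33.0° + (180° − 83.5°) = 63.50° from the x-axis; with |BZ| = 24.0, Z = B + 24.0·(cos 63.50°, sin 63.50°) = (36.88, 4.486). The perpendicularity gives ZC at right angles to BZ; with |ZC| = 16.2 on the right of BZ, C = Z + 16.2·(0.8949, -0.4462) = (51.37, -2.743). Then |DC| = |C − D| = 51.45.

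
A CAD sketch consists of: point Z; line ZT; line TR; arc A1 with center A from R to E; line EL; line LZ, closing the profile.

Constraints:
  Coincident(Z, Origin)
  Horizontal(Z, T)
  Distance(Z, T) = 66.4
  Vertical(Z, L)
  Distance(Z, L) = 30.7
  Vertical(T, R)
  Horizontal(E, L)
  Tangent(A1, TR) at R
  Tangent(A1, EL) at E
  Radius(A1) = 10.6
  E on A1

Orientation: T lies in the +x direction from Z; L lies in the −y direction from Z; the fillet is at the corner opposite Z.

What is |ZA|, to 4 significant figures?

59.31

Z is at the origin; Z and T share the same y with |ZT| = 66.4 and T on the +x side, so T = (66.40, 0.000). Z and L share the same x with |ZL| = 30.7 and L on the −y side, so L = (0.000, -30.70). The virtual corner opposite Z is at (66.40, -30.70). Since A1 is tangent to TR there, AR ⟂ TR and tangency of A1 to EL means the radius AE is perpendicular to EL, with radius 10.6, so the center A sits 10.6 in from both sides at A = (55.80, -20.10). Then |ZA| = |A − Z| = 59.31.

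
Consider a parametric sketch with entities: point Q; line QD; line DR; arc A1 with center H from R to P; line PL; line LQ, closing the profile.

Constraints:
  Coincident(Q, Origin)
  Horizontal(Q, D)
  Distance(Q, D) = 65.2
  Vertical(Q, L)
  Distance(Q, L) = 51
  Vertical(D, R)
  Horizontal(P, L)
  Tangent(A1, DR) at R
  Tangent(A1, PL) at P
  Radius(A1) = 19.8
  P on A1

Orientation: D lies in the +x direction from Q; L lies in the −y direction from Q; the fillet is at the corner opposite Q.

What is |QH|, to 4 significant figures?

55.09

Q is at the origin; QD is horizontal with |QD| = 65.2 and D on the +x side, so D = (65.20, 0.000). QL is vertical with |QL| = 51.0 and L on the −y side, so L = (0.000, -51.00). The virtual corner opposite Q is at (65.20, -51.00). The tangent condition forces HR to be normal to DR and A1 meets PL tangentially, so HP is at right angles to PL, with radius 19.8, so the center H sits 19.8 in from both sides at H = (45.40, -31.20). Then |QH| = |H − Q| = 55.09.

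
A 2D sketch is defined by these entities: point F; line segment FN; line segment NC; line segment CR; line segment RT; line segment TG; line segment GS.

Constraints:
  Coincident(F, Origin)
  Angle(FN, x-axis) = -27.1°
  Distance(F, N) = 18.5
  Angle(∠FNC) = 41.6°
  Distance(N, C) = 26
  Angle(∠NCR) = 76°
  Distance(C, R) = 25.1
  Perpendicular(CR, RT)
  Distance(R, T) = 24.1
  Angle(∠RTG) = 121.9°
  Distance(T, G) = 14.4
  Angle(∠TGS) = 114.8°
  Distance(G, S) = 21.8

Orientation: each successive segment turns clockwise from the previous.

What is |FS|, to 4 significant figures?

22.96

F is at the origin; FN runs at -27.1° with length 18.5, so N = (16.47, -8.428). ∠FNC = 41.6° gives NC at -165.5° from the x-axis; with |NC| = 26.0, C = (-8.703, -14.94). ∠NCR = 76.0° gives CR at 90.50° from the x-axis; with |CR| = 25.1, R = (-8.922, 10.16). The perpendicularity gives RT at right angles to CR, so RT runs at 0.5000°; with |RT| = 24.1, T = (15.18, 10.37). ∠RTG = 121.9° gives TG at -57.60° from the x-axis; with |TG| = 14.4, G = (22.89, -1.786). ∠TGS = 114.8° gives GS at -122.8° from the x-axis; with |GS| = 21.8, S = (11.08, -20.11). Then |FS| = |S − F| = 22.96.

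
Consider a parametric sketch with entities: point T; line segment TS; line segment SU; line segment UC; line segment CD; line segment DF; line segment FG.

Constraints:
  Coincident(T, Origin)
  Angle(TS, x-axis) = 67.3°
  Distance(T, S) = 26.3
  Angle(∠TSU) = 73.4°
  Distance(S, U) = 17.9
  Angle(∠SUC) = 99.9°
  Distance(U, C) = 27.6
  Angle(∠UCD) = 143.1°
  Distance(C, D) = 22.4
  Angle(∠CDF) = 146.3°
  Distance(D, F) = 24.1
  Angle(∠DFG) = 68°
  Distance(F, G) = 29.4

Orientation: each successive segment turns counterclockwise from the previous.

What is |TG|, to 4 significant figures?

20.31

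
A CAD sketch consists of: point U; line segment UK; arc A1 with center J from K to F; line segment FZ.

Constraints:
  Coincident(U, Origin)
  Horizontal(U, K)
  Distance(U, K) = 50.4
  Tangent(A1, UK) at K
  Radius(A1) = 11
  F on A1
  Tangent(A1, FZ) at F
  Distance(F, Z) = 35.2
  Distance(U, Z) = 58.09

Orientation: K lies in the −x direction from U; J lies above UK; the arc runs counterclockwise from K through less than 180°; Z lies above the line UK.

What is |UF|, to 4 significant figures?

40.71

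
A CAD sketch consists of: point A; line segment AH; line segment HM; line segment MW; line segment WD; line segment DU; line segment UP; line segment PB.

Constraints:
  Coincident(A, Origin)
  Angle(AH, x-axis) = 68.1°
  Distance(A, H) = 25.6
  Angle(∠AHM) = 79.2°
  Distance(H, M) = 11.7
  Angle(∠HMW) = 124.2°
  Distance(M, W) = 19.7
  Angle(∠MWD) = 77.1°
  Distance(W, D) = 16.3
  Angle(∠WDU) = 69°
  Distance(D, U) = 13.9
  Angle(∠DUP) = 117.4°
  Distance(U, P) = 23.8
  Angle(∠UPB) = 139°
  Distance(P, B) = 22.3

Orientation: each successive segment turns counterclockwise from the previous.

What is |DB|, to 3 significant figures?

47.1

A is at the origin; AH runs at 68.1° with length 25.6, so H = (9.55, 23.8). ∠AHM = 79.2° gives HM at 169° from the x-axis; with |HM| = 11.7, M = (-1.93, 26.0). ∠HMW = 124.2° gives MW at -135° from the x-axis; with |MW| = 19.7, W = (-15.9, 12.1). ∠MWD = 77.1° gives WD at -32.4° from the x-axis; with |WD| = 16.3, D = (-2.17, 3.41). ∠WDU = 69.0° gives DU at 78.6° from the x-axis; with |DU| = 13.9, U = (0.575, 17.0). ∠DUP = 117.4° gives UP at 141° from the x-axis; with |UP| = 23.8, P = (-18.0, 32.0). ∠UPB = 139.0° gives PB at -178° from the x-axis; with |PB| = 22.3, B = (-40.3, 31.1). Then |DB| = |B − D| = 47.1.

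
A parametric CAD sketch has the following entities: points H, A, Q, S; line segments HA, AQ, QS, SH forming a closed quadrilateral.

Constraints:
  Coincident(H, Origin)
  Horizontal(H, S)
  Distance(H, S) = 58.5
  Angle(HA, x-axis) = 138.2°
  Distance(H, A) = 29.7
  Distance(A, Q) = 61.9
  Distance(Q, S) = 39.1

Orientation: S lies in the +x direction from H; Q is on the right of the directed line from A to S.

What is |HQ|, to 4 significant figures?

32.22

Checks: |AQ| = 61.90 ✓; |QS| = 39.10 ✓.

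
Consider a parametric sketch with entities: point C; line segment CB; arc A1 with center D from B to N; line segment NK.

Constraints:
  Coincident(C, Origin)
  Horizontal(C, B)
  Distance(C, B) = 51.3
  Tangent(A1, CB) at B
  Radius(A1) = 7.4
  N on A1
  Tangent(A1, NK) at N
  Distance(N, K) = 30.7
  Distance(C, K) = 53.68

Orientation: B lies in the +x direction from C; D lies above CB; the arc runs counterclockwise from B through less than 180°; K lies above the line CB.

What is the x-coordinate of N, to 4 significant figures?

57.29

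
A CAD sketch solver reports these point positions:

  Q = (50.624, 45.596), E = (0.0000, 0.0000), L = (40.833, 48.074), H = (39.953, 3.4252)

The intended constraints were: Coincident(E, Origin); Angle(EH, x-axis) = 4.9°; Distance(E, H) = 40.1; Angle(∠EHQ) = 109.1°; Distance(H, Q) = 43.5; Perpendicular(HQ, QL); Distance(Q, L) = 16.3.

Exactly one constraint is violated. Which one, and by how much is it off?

Distance(Q, L) = 16.3 — off by 6.20.

E = (0.00, 0.00) ✓; EH at 4.900° ✓; |EH| = 40.10 ✓; ∠EHQ = 109.1° ✓; |HQ| = 43.50 ✓; ∠(HQ, QL) = 90.00° ✓; |QL| = 10.10 ✗.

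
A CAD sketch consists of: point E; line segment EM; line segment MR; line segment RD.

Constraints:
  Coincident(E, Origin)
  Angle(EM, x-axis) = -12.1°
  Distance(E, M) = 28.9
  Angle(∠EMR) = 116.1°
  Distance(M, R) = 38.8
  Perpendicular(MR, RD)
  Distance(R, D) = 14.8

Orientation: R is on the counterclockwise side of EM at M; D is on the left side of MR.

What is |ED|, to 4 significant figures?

52.71

E is at the origin; EM runs at -12.1° with length 28.9, so M = 28.9·(cos -12.1°, sin -12.1°) = (28.26, -6.058). ∠EMR = 116.1°, so MR runs at -12.1° + (180° − 116.1°) = 51.80° from the x-axis; with |MR| = 38.8, R = M + 38.8·(cos 51.80°, sin 51.80°) = (52.25, 24.43). MR ⟂ RD; with |RD| = 14.8 on the left of MR, D = R + 14.8·(-0.7859, 0.6184) = (40.62, 33.59). Then |ED| = |D − E| = 52.71.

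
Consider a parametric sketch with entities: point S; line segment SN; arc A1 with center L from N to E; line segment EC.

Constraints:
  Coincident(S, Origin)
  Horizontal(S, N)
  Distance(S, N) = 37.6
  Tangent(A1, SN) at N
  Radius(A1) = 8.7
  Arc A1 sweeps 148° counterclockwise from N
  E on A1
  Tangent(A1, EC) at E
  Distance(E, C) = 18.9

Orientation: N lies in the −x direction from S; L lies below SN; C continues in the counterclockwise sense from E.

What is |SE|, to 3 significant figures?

45.2

Tangency of A1 to SN means the radius LN is perpendicular to SN, so L = N + (0, -8.7) = (-37.6, -8.70). On A1, N sits at bearing 90° from L; a 148° counterclockwise sweep puts E at bearing 238°, so E = L + 8.7·(cos 238°, sin 238°) = (-42.2, -16.1). Then |SE| = |E − S| = 45.2.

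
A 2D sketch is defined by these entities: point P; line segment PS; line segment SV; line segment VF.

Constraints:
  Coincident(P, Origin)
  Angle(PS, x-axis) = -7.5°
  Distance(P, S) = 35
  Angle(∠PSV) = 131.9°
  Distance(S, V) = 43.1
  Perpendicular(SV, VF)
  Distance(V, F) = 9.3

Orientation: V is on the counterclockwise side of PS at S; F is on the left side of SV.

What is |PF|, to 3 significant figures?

68.6

P is at the origin; PS runs at -7.5° with length 35.0, so S = 35.0·(cos -7.5°, sin -7.5°) = (34.7, -4.57). ∠PSV = 131.9°, so SV runs at -7.5° + (180° − 131.9°) = 40.6° from the x-axis; with |SV| = 43.1, V = S + 43.1·(cos 40.6°, sin 40.6°) = (67.4, 23.5). SV ⟂ VF; with |VF| = 9.3 on the left of SV, F = V + 9.3·(-0.651, 0.759) = (61.4, 30.5). Then |PF| = |F − P| = 68.6.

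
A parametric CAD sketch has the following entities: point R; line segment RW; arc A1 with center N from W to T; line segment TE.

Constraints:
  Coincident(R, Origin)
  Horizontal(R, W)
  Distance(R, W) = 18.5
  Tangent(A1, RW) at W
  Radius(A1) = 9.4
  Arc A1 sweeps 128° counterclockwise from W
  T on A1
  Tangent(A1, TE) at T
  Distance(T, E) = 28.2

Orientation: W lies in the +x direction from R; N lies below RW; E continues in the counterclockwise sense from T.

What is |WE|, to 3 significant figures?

38.7

R is at the origin; RW is horizontal with |RW| = 18.5 and W on the +x side, so W = (18.5, 0.00). A1 meets RW tangentially, so NW is at right angles to RW, so N = W + (0, -9.4) = (18.5, -9.40). On A1, W sits at bearing 90° from N; a 128° counterclockwise sweep puts T at bearing 218°, so T = N + 9.4·(cos 218°, sin 218°) = (11.1, -15.2). Tangency of A1 to TE means the radius NT is perpendicular to TE, so TE runs along (−sin 218°, cos 218°); with |TE| = 28.2, E = (28.5, -37.4). Then |WE| = |E − W| = 38.7.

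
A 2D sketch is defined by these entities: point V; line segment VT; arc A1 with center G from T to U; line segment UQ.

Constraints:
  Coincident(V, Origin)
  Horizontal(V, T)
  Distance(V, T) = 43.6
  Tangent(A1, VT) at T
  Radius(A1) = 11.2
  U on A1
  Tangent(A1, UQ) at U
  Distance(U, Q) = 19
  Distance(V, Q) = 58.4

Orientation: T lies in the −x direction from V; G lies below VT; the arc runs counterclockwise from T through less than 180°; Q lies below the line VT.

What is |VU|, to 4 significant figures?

56.20

Checks: |GU| = 11.20 ✓; ∠(GU, UQ) = 90.00° ✓; |UQ| = 19.00 ✓; |VQ| = 58.40 ✓.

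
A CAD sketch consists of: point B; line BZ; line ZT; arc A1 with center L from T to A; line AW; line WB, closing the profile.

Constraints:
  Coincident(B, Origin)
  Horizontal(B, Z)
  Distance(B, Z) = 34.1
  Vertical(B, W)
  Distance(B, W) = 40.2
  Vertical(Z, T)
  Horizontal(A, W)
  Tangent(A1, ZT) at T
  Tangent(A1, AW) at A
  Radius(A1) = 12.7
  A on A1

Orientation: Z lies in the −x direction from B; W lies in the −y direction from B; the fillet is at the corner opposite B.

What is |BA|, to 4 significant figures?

45.54

B is at the origin; B and Z share the same y with |BZ| = 34.1 and Z on the −x side, so Z = (-34.10, 0.000). BW is vertical with |BW| = 40.2 and W on the −y side, so W = (0.000, -40.20). The virtual corner opposite B is at (-34.10, -40.20). Since A1 is tangent to ZT there, LT ⟂ ZT and A1 meets AW tangentially, so LA is at right angles to AW, with radius 12.7, so the center L sits 12.7 in from both sides at L = (-21.40, -27.50). That places the tangent points at T = (-34.10, -27.50) on ZT and A = (-21.40, -40.20) on AW. Then |BA| = |A − B| = 45.54.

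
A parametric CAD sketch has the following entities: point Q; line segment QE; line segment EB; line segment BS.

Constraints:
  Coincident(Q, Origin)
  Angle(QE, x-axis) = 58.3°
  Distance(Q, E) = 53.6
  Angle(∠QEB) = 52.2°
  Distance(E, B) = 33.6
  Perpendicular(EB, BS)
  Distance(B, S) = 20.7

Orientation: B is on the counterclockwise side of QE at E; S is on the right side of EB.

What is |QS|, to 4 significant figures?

63.06

∠QEB = 52.2°, so EB runs at 58.3° + (180° − 52.2°) = 186.1° from the x-axis; with |EB| = 33.6, B = E + 33.6·(cos 186.1°, sin 186.1°) = (-5.244, 42.03). EB ⟂ BS; with |BS| = 20.7 on the right of EB, S = B + 20.7·(-0.1063, 0.9943) = (-7.444, 62.62). Then |QS| = |S − Q| = 63.06.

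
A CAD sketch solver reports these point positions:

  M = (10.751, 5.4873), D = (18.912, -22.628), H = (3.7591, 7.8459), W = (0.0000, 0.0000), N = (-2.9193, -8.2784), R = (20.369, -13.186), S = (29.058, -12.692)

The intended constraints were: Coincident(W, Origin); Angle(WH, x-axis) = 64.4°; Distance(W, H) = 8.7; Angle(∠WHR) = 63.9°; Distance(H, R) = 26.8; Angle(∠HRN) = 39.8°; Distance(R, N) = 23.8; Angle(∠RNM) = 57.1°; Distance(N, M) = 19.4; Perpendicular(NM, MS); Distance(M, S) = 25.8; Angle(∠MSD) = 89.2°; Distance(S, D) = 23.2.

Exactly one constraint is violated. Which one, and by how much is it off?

Distance(S, D) = 23.2 — off by 9.00.

W = (0.00, 0.00) ✓; WH at 64.40° ✓; |WH| = 8.700 ✓; ∠WHR = 63.90° ✓; |HR| = 26.80 ✓; ∠HRN = 39.80° ✓; |RN| = 23.80 ✓; ∠RNM = 57.10° ✓; |NM| = 19.40 ✓; ∠(NM, MS) = 90.00° ✓; |MS| = 25.80 ✓; ∠MSD = 89.20° ✓; |SD| = 14.20 ✗.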